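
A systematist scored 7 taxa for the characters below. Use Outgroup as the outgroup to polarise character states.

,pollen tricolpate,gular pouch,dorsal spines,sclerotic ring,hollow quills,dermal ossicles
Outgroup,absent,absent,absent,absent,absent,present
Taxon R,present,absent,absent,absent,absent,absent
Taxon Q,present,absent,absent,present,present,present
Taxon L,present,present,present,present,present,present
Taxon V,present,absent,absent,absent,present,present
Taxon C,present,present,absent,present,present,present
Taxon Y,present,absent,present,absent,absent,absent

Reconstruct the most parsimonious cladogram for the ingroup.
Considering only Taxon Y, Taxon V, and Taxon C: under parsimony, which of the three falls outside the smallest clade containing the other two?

Taxon Y

Character polarity is set by the outgroup: the derived state is whichever differs from the outgroup's state, so for dermal ossicles the derived state is 'absent', and for the remaining characters it is 'present'.
pollen tricolpate (derived state 'present') is shared by all ingroup taxa — unites the whole ingroup.
gular pouch: derived state 'present' in Taxon C and Taxon L only — synapomorphy for {Taxon C, Taxon L}.
dorsal spines (state 'present') occurs in Taxon L and Taxon Y but conflicts with the nesting implied by the other characters — most parsimoniously interpreted as homoplasy.
sclerotic ring: derived state 'present' in Taxon C, Taxon L, and Taxon Q only — synapomorphy for {Taxon C, Taxon L, Taxon Q}.
hollow quills: derived state 'present' in Taxon C, Taxon L, Taxon Q, and Taxon V only — synapomorphy for {Taxon C, Taxon L, Taxon Q, Taxon V}.
dermal ossicles: derived state 'absent' in Taxon R and Taxon Y only — synapomorphy for {Taxon R, Taxon Y}.
Most parsimonious ingroup topology: ((Taxon R,Taxon Y),((Taxon Q,(Taxon L,Taxon C)),Taxon V)).
Taxon C and Taxon V share a more recent common ancestor with each other than either does with Taxon Y, so Taxon Y is the least closely related of the three.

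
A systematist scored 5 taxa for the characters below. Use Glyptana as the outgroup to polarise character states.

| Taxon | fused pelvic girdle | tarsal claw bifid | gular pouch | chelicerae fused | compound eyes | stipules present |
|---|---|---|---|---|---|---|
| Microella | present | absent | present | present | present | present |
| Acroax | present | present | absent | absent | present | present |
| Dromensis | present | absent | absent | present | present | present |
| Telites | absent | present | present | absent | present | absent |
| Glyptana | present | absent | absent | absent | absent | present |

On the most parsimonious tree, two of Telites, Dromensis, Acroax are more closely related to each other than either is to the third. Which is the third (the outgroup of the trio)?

Dromensis

Character polarity is set by the outgroup: the derived state is whichever differs from the outgroup's state, so for fused pelvic girdle, stipules present the derived state is 'absent', and for the remaining characters it is 'present'.
fused pelvic girdle (derived state 'absent') is unique to Telites (autapomorphy; uninformative for grouping).
tarsal claw bifid: derived state 'present' in Acroax and Telites only — synapomorphy for {Acroax, Telites}.
gular pouch groups Microella and Telites, which is incompatible with the clades supported by the remaining characters; treating it as convergent (homoplasy) costs fewer steps than any alternative tree.
chelicerae fused (derived state 'present') is shared by Dromensis and Microella — a synapomorphy uniting that clade.
All ingroup taxa share the derived state 'present' for compound eyes; it defines the ingroup but does not resolve relationships within it.
stipules present: derived state 'absent' in Telites only — an autapomorphy, so it tells us nothing about relationships among taxa.
Most parsimonious ingroup topology: ((Dromensis,Microella),(Telites,Acroax)).
Acroax and Telites share a more recent common ancestor with each other than either does with Dromensis, so Dromensis is the least closely related of the three.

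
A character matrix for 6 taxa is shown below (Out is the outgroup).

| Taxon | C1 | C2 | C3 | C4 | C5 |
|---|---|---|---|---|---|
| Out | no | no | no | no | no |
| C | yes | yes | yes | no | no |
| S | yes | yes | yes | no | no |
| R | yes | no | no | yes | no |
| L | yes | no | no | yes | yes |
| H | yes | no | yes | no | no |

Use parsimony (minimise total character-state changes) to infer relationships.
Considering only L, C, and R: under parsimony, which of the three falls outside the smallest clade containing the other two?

C

The outgroup has state 'no' for every character, so 'yes' is the derived state throughout.
All ingroup taxa share the derived state 'yes' for C1; it defines the ingroup but does not resolve relationships within it.
Only C and S show the derived state 'yes' for C2, supporting them as a clade.
C3 (derived state 'yes') is shared by C, H, and S — a synapomorphy uniting that clade.
C4 (derived state 'yes') is shared by L and R — a synapomorphy uniting that clade.
C5 (derived state 'yes') is unique to L (autapomorphy; uninformative for grouping).
Most parsimonious ingroup topology: (((C,S),H),(R,L)).
L and R share a more recent common ancestor with each other than either does with C, so C is the least closely related of the three.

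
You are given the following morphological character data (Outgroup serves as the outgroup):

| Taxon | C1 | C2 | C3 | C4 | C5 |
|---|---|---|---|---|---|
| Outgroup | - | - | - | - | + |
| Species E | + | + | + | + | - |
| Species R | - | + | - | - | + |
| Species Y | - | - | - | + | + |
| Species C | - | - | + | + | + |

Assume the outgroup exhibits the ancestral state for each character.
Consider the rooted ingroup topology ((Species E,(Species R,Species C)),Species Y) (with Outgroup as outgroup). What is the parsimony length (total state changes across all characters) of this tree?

Map each character onto ((Species E,(Species R,Species C)),Species Y) (rooted by Outgroup) and count the minimum state changes it requires (Fitch parsimony):
C1: 1; C2: 2; C3: 2; C4: 2; C5: 1.
Total tree length = 8.

8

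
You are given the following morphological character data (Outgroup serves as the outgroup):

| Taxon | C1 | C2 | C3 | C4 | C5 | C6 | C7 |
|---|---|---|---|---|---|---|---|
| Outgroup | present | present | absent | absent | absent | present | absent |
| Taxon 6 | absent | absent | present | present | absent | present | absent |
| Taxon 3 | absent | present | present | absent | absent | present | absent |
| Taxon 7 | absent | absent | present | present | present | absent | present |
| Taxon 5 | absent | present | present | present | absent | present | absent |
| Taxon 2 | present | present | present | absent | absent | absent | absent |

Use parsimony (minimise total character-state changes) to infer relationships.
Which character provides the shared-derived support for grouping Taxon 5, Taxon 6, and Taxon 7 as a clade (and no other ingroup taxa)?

C4

Character polarity is set by the outgroup: the derived state is whichever differs from the outgroup's state, so for C1, C2, C6 the derived state is 'absent', and for the remaining characters it is 'present'.
Only Taxon 3, Taxon 5, Taxon 6, and Taxon 7 show the derived state 'absent' for C1, supporting them as a clade.
Only Taxon 6 and Taxon 7 show the derived state 'absent' for C2, supporting them as a clade.
All ingroup taxa share the derived state 'present' for C3; it defines the ingroup but does not resolve relationships within it.
C4 (derived state 'present') is shared by Taxon 5, Taxon 6, and Taxon 7 — a synapomorphy uniting that clade.
C5: derived state 'present' in Taxon 7 only — an autapomorphy, so it tells us nothing about relationships among taxa.
C6 groups Taxon 2 and Taxon 7, which is incompatible with the clades supported by the remaining characters; treating it as convergent (homoplasy) costs fewer steps than any alternative tree.
C7: derived state 'present' in Taxon 7 only — an autapomorphy, so it tells us nothing about relationships among taxa.
Most parsimonious ingroup topology: ((((Taxon 6,Taxon 7),Taxon 5),Taxon 3),Taxon 2).
The clade {Taxon 5, Taxon 6, Taxon 7} is supported by C4: its derived state 'present' occurs in exactly those taxa and in no other taxon (including the outgroup).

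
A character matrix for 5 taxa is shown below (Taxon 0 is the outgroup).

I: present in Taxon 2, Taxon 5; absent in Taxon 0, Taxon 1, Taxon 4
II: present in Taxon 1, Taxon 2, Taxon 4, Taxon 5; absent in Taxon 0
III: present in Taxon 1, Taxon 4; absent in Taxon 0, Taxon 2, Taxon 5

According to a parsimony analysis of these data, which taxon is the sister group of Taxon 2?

The outgroup has state 'absent' for every character, so 'present' is the derived state throughout.
I: derived state 'present' in Taxon 2 and Taxon 5 only — synapomorphy for {Taxon 2, Taxon 5}.
II (derived state 'present') is shared by all ingroup taxa — unites the whole ingroup.
III (derived state 'present') is shared by Taxon 1 and Taxon 4 — a synapomorphy uniting that clade.
Most parsimonious ingroup topology: ((Taxon 1,Taxon 4),(Taxon 2,Taxon 5)).
Taxon 2 and Taxon 5 form a cherry on this tree, so they are sister taxa.

Taxon 5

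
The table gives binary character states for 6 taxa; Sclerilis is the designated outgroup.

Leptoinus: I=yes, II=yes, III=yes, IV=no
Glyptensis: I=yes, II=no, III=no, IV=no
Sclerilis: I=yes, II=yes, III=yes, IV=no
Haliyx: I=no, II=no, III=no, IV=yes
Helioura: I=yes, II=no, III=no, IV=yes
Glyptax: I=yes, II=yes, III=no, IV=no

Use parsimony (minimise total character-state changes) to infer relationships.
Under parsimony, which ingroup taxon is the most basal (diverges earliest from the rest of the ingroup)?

Character polarity is set by the outgroup: the derived state is whichever differs from the outgroup's state, so for I, II, III the derived state is 'no', and for the remaining characters it is 'yes'.
I: derived state 'no' in Haliyx only — an autapomorphy, so it tells us nothing about relationships among taxa.
Only Glyptensis, Haliyx, and Helioura show the derived state 'no' for II, supporting them as a clade.
III (derived state 'no') is shared by Glyptax, Glyptensis, Haliyx, and Helioura — a synapomorphy uniting that clade.
IV (derived state 'yes') is shared by Haliyx and Helioura — a synapomorphy uniting that clade.
Most parsimonious ingroup topology: ((Glyptax,((Haliyx,Helioura),Glyptensis)),Leptoinus).
Leptoinus is sister to the clade containing all other ingroup taxa, so it is the earliest-diverging (most basal) ingroup lineage.

Leptoinus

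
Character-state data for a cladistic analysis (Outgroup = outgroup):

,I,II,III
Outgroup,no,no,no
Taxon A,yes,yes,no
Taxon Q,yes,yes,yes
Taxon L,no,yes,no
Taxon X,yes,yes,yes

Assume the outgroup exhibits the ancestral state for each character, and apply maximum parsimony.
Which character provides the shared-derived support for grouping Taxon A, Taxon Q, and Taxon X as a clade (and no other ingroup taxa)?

The outgroup has state 'no' for every character, so 'yes' is the derived state throughout.
I (derived state 'yes') is shared by Taxon A, Taxon Q, and Taxon X — a synapomorphy uniting that clade.
All ingroup taxa share the derived state 'yes' for II; it defines the ingroup but does not resolve relationships within it.
Only Taxon Q and Taxon X show the derived state 'yes' for III, supporting them as a clade.
Most parsimonious ingroup topology: ((Taxon A,(Taxon Q,Taxon X)),Taxon L).
The clade {Taxon A, Taxon Q, Taxon X} is supported by I: its derived state 'yes' occurs in exactly those taxa and in no other taxon (including the outgroup).

I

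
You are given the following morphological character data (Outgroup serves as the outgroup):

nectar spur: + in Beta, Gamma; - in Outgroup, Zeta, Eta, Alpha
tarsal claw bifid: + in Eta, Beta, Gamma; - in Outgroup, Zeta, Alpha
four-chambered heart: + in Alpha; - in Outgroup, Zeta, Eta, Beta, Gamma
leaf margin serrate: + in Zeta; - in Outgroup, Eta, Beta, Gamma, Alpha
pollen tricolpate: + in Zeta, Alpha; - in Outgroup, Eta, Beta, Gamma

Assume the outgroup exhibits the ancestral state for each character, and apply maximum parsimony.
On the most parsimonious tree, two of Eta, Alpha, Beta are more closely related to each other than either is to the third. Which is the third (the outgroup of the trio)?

The outgroup has state '-' for every character, so '+' is the derived state throughout.
nectar spur (derived state '+') is shared by Beta and Gamma — a synapomorphy uniting that clade.
Only Beta, Eta, and Gamma show the derived state '+' for tarsal claw bifid, supporting them as a clade.
four-chambered heart: derived state '+' in Alpha only — an autapomorphy, so it tells us nothing about relationships among taxa.
leaf margin serrate (derived state '+') is unique to Zeta (autapomorphy; uninformative for grouping).
Only Alpha and Zeta show the derived state '+' for pollen tricolpate, supporting them as a clade.
Most parsimonious ingroup topology: ((Zeta,Alpha),(Eta,(Beta,Gamma))).
Eta and Beta share a more recent common ancestor with each other than either does with Alpha, so Alpha is the least closely related of the three.

Alpha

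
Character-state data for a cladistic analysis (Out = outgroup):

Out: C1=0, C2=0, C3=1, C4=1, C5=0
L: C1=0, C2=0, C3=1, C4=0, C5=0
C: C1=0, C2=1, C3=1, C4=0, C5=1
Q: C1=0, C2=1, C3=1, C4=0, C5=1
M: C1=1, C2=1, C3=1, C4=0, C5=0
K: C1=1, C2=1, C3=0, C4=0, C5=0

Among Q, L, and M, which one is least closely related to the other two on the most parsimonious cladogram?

L

Character polarity is set by the outgroup: the derived state is whichever differs from the outgroup's state, so for C3, C4 the derived state is '0', and for the remaining characters it is '1'.
Only K and M show the derived state '1' for C1, supporting them as a clade.
C2 (derived state '1') is shared by C, K, M, and Q — a synapomorphy uniting that clade.
C3 (derived state '0') is unique to K (autapomorphy; uninformative for grouping).
C4 (derived state '0') is shared by all ingroup taxa — unites the whole ingroup.
Only C and Q show the derived state '1' for C5, supporting them as a clade.
Most parsimonious ingroup topology: (L,((C,Q),(M,K))).
Q and M share a more recent common ancestor with each other than either does with L, so L is the least closely related of the three.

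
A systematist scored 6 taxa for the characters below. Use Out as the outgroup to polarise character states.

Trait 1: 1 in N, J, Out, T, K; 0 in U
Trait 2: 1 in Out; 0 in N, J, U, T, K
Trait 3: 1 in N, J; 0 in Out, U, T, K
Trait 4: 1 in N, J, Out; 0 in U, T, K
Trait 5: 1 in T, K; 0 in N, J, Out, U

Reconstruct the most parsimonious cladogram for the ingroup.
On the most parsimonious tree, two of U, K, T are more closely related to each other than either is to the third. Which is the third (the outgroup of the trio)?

U

Character polarity is set by the outgroup: the derived state is whichever differs from the outgroup's state, so for Trait 1, Trait 2, Trait 4 the derived state is '0', and for the remaining characters it is '1'.
Trait 1 (derived state '0') is unique to U (autapomorphy; uninformative for grouping).
All ingroup taxa share the derived state '0' for Trait 2; it defines the ingroup but does not resolve relationships within it.
Trait 3: derived state '1' in J and N only — synapomorphy for {J, N}.
Only K, T, and U show the derived state '0' for Trait 4, supporting them as a clade.
Trait 5 (derived state '1') is shared by K and T — a synapomorphy uniting that clade.
Most parsimonious ingroup topology: ((U,(T,K)),(J,N)).
T and K share a more recent common ancestor with each other than either does with U, so U is the least closely related of the three.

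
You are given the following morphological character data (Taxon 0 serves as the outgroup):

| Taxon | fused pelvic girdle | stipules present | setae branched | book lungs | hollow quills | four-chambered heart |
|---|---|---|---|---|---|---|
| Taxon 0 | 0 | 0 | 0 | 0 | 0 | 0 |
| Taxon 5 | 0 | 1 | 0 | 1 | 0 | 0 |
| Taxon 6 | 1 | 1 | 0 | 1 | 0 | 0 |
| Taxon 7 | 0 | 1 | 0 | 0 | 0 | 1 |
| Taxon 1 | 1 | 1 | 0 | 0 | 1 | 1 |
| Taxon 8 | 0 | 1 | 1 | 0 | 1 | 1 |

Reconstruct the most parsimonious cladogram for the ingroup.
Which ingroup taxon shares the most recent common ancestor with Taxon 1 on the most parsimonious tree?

Taxon 8

The outgroup has state '0' for every character, so '1' is the derived state throughout.
fused pelvic girdle groups Taxon 1 and Taxon 6, which is incompatible with the clades supported by the remaining characters; treating it as convergent (homoplasy) costs fewer steps than any alternative tree.
All ingroup taxa share the derived state '1' for stipules present; it defines the ingroup but does not resolve relationships within it.
setae branched: derived state '1' in Taxon 8 only — an autapomorphy, so it tells us nothing about relationships among taxa.
Only Taxon 5 and Taxon 6 show the derived state '1' for book lungs, supporting them as a clade.
Only Taxon 1 and Taxon 8 show the derived state '1' for hollow quills, supporting them as a clade.
Only Taxon 1, Taxon 7, and Taxon 8 show the derived state '1' for four-chambered heart, supporting them as a clade.
Most parsimonious ingroup topology: ((Taxon 5,Taxon 6),(Taxon 7,(Taxon 1,Taxon 8))).
Taxon 1 and Taxon 8 form a cherry on this tree, so they are sister taxa.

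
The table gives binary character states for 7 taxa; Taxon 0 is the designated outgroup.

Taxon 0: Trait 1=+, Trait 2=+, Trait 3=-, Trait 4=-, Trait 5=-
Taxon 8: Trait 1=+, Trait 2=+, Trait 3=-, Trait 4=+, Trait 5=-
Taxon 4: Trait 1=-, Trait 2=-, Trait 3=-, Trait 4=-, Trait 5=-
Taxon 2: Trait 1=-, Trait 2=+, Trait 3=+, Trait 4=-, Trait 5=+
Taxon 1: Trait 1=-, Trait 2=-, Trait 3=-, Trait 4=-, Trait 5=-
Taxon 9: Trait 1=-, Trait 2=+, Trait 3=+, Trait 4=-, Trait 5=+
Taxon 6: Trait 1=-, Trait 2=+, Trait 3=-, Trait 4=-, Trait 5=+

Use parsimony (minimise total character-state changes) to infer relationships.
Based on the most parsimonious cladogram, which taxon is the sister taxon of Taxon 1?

Character polarity is set by the outgroup: the derived state is whichever differs from the outgroup's state, so for Trait 1, Trait 2 the derived state is '-', and for the remaining characters it is '+'.
Trait 1: derived state '-' in Taxon 1, Taxon 2, Taxon 4, Taxon 6, and Taxon 9 only — synapomorphy for {Taxon 1, Taxon 2, Taxon 4, Taxon 6, Taxon 9}.
Only Taxon 1 and Taxon 4 show the derived state '-' for Trait 2, supporting them as a clade.
Trait 3: derived state '+' in Taxon 2 and Taxon 9 only — synapomorphy for {Taxon 2, Taxon 9}.
Trait 4 (derived state '+') is unique to Taxon 8 (autapomorphy; uninformative for grouping).
Only Taxon 2, Taxon 6, and Taxon 9 show the derived state '+' for Trait 5, supporting them as a clade.
Most parsimonious ingroup topology: (Taxon 8,((Taxon 4,Taxon 1),((Taxon 2,Taxon 9),Taxon 6))).
Taxon 1 and Taxon 4 form a cherry on this tree, so they are sister taxa.

Taxon 4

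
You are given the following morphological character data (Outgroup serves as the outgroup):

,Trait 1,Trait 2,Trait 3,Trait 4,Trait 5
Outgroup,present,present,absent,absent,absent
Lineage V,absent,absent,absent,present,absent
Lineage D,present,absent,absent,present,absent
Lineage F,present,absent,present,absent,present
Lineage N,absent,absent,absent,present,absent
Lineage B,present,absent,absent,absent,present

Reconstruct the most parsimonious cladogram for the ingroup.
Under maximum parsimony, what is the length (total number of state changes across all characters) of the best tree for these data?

5

Character polarity is set by the outgroup: the derived state is whichever differs from the outgroup's state, so for Trait 1, Trait 2 the derived state is 'absent', and for the remaining characters it is 'present'.
Trait 1: derived state 'absent' in Lineage N and Lineage V only — synapomorphy for {Lineage N, Lineage V}.
Trait 2 (derived state 'absent') is shared by all ingroup taxa — unites the whole ingroup.
Trait 3: derived state 'present' in Lineage F only — an autapomorphy, so it tells us nothing about relationships among taxa.
Trait 4: derived state 'present' in Lineage D, Lineage N, and Lineage V only — synapomorphy for {Lineage D, Lineage N, Lineage V}.
Only Lineage B and Lineage F show the derived state 'present' for Trait 5, supporting them as a clade.
Most parsimonious ingroup topology: (((Lineage V,Lineage N),Lineage D),(Lineage F,Lineage B)).
Changes per character on this tree: Trait 1: 1; Trait 2: 1; Trait 3: 1; Trait 4: 1; Trait 5: 1.
Total = 5.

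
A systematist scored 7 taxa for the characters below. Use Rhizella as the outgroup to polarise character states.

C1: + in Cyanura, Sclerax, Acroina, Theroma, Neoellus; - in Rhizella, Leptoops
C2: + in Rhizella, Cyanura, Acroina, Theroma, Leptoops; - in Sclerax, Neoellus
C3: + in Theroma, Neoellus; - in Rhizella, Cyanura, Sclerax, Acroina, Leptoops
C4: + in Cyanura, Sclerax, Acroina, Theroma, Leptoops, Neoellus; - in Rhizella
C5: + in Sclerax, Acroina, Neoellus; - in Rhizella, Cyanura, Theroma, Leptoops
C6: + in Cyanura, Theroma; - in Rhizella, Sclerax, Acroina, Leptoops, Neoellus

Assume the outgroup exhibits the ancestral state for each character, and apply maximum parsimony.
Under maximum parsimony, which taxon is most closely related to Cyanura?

Theroma

Character polarity is set by the outgroup: the derived state is whichever differs from the outgroup's state, so for C2 the derived state is '-', and for the remaining characters it is '+'.
C1: derived state '+' in Acroina, Cyanura, Neoellus, Sclerax, and Theroma only — synapomorphy for {Acroina, Cyanura, Neoellus, Sclerax, Theroma}.
C2: derived state '-' in Neoellus and Sclerax only — synapomorphy for {Neoellus, Sclerax}.
C3 groups Neoellus and Theroma, which is incompatible with the clades supported by the remaining characters; treating it as convergent (homoplasy) costs fewer steps than any alternative tree.
C4 (derived state '+') is shared by all ingroup taxa — unites the whole ingroup.
C5 (derived state '+') is shared by Acroina, Neoellus, and Sclerax — a synapomorphy uniting that clade.
C6: derived state '+' in Cyanura and Theroma only — synapomorphy for {Cyanura, Theroma}.
Most parsimonious ingroup topology: (((Cyanura,Theroma),((Sclerax,Neoellus),Acroina)),Leptoops).
Cyanura and Theroma form a cherry on this tree, so they are sister taxa.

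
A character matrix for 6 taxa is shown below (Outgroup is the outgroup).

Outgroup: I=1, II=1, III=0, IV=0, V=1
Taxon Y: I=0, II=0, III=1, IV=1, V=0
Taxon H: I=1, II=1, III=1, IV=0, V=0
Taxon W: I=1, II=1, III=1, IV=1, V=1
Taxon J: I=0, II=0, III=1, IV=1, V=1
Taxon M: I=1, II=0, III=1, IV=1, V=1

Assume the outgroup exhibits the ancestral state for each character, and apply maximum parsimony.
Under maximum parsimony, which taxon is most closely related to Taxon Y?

Character polarity is set by the outgroup: the derived state is whichever differs from the outgroup's state, so for I, II, V the derived state is '0', and for the remaining characters it is '1'.
I (derived state '0') is shared by Taxon J and Taxon Y — a synapomorphy uniting that clade.
II: derived state '0' in Taxon J, Taxon M, and Taxon Y only — synapomorphy for {Taxon J, Taxon M, Taxon Y}.
III (derived state '1') is shared by all ingroup taxa — unites the whole ingroup.
IV (derived state '1') is shared by Taxon J, Taxon M, Taxon W, and Taxon Y — a synapomorphy uniting that clade.
V groups Taxon H and Taxon Y, which is incompatible with the clades supported by the remaining characters; treating it as convergent (homoplasy) costs fewer steps than any alternative tree.
Most parsimonious ingroup topology: ((((Taxon Y,Taxon J),Taxon M),Taxon W),Taxon H).
Taxon Y and Taxon J form a cherry on this tree, so they are sister taxa.

Taxon J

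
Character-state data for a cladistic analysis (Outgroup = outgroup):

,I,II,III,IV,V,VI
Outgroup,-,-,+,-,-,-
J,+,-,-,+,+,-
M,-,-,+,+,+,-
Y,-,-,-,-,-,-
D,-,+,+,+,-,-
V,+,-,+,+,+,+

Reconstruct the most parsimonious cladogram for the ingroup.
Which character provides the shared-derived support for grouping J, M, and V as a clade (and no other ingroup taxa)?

Character polarity is set by the outgroup: the derived state is whichever differs from the outgroup's state, so for III the derived state is '-', and for the remaining characters it is '+'.
Only J and V show the derived state '+' for I, supporting them as a clade.
II (derived state '+') is unique to D (autapomorphy; uninformative for grouping).
III groups J and Y, which is incompatible with the clades supported by the remaining characters; treating it as convergent (homoplasy) costs fewer steps than any alternative tree.
IV (derived state '+') is shared by D, J, M, and V — a synapomorphy uniting that clade.
V (derived state '+') is shared by J, M, and V — a synapomorphy uniting that clade.
VI (derived state '+') is unique to V (autapomorphy; uninformative for grouping).
Most parsimonious ingroup topology: ((((J,V),M),D),Y).
The clade {J, M, V} is supported by V: its derived state '+' occurs in exactly those taxa and in no other taxon (including the outgroup).

V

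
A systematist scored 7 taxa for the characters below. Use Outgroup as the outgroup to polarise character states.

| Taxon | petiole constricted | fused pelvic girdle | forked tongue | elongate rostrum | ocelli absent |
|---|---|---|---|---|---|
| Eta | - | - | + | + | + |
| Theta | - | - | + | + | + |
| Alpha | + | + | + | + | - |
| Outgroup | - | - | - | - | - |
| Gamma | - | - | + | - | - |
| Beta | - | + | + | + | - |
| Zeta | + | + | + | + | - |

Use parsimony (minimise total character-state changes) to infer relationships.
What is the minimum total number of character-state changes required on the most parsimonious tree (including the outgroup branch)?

5

The outgroup has state '-' for every character, so '+' is the derived state throughout.
petiole constricted (derived state '+') is shared by Alpha and Zeta — a synapomorphy uniting that clade.
Only Alpha, Beta, and Zeta show the derived state '+' for fused pelvic girdle, supporting them as a clade.
All ingroup taxa share the derived state '+' for forked tongue; it defines the ingroup but does not resolve relationships within it.
elongate rostrum: derived state '+' in Alpha, Beta, Eta, Theta, and Zeta only — synapomorphy for {Alpha, Beta, Eta, Theta, Zeta}.
Only Eta and Theta show the derived state '+' for ocelli absent, supporting them as a clade.
Most parsimonious ingroup topology: ((((Alpha,Zeta),Beta),(Eta,Theta)),Gamma).
Changes per character on this tree: petiole constricted: 1; fused pelvic girdle: 1; forked tongue: 1; elongate rostrum: 1; ocelli absent: 1.
Total = 5.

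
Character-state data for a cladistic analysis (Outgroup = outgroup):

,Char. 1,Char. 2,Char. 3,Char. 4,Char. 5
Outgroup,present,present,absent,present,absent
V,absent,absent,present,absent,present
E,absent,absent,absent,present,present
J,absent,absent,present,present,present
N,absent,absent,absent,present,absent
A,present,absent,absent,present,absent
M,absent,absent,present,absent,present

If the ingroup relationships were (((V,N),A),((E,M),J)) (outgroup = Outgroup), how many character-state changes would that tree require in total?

Map each character onto (((V,N),A),((E,M),J)) (rooted by Outgroup) and count the minimum state changes it requires (Fitch parsimony):
Char. 1: 2; Char. 2: 1; Char. 3: 3; Char. 4: 2; Char. 5: 2.
Total tree length = 10.

10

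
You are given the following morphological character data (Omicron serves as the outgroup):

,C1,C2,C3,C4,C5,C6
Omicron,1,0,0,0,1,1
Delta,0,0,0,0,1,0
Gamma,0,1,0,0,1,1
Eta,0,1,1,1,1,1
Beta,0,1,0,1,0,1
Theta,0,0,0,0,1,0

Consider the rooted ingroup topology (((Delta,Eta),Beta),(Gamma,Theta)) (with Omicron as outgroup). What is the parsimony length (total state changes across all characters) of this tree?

10

Map each character onto (((Delta,Eta),Beta),(Gamma,Theta)) (rooted by Omicron) and count the minimum state changes it requires (Fitch parsimony):
C1: 1; C2: 3; C3: 1; C4: 2; C5: 1; C6: 2.
Total tree length = 10.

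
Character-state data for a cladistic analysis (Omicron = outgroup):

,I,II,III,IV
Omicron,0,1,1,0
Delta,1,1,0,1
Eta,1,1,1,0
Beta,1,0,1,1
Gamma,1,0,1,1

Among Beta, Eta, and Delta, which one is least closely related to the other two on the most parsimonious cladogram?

Eta

Character polarity is set by the outgroup: the derived state is whichever differs from the outgroup's state, so for II, III the derived state is '0', and for the remaining characters it is '1'.
I (derived state '1') is shared by all ingroup taxa — unites the whole ingroup.
II (derived state '0') is shared by Beta and Gamma — a synapomorphy uniting that clade.
III: derived state '0' in Delta only — an autapomorphy, so it tells us nothing about relationships among taxa.
Only Beta, Delta, and Gamma show the derived state '1' for IV, supporting them as a clade.
Most parsimonious ingroup topology: ((Delta,(Beta,Gamma)),Eta).
Beta and Delta share a more recent common ancestor with each other than either does with Eta, so Eta is the least closely related of the three.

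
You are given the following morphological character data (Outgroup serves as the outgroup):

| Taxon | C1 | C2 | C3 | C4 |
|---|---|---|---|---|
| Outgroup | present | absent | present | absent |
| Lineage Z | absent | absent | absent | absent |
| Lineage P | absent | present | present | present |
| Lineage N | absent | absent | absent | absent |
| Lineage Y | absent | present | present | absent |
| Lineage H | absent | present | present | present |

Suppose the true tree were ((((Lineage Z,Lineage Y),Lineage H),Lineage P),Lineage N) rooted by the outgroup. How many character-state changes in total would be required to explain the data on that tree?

Map each character onto ((((Lineage Z,Lineage Y),Lineage H),Lineage P),Lineage N) (rooted by Outgroup) and count the minimum state changes it requires (Fitch parsimony):
C1: 1; C2: 2; C3: 2; C4: 2.
Total tree length = 7.

7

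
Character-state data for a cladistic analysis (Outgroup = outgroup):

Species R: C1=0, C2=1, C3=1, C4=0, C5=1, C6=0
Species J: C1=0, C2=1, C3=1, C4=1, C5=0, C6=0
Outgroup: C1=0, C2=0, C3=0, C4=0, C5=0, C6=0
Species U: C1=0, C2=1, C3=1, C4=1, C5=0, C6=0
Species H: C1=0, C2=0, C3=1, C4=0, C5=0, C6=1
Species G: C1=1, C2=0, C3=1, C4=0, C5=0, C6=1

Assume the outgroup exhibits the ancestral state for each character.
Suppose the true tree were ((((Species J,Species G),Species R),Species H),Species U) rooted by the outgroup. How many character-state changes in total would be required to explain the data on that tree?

10

Map each character onto ((((Species J,Species G),Species R),Species H),Species U) (rooted by Outgroup) and count the minimum state changes it requires (Fitch parsimony):
C1: 1; C2: 3; C3: 1; C4: 2; C5: 1; C6: 2.
Total tree length = 10.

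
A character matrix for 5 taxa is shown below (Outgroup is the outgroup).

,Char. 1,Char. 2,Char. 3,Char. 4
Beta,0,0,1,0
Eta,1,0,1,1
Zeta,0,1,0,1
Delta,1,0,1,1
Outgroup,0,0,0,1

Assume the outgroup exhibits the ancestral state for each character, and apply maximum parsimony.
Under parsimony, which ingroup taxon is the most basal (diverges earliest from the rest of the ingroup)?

Character polarity is set by the outgroup: the derived state is whichever differs from the outgroup's state, so for Char. 4 the derived state is '0', and for the remaining characters it is '1'.
Char. 1: derived state '1' in Delta and Eta only — synapomorphy for {Delta, Eta}.
Char. 2: derived state '1' in Zeta only — an autapomorphy, so it tells us nothing about relationships among taxa.
Char. 3 (derived state '1') is shared by Beta, Delta, and Eta — a synapomorphy uniting that clade.
Char. 4 (derived state '0') is unique to Beta (autapomorphy; uninformative for grouping).
Most parsimonious ingroup topology: (((Delta,Eta),Beta),Zeta).
Zeta is sister to the clade containing all other ingroup taxa, so it is the earliest-diverging (most basal) ingroup lineage.

Zeta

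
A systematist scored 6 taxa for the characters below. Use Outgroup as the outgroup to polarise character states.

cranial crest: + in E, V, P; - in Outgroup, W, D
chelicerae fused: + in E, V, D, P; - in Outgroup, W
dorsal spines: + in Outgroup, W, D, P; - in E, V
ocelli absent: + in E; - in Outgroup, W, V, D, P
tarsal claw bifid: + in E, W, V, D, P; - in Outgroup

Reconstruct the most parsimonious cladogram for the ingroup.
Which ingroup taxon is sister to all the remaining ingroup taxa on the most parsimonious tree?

W

Character polarity is set by the outgroup: the derived state is whichever differs from the outgroup's state, so for dorsal spines the derived state is '-', and for the remaining characters it is '+'.
cranial crest: derived state '+' in E, P, and V only — synapomorphy for {E, P, V}.
chelicerae fused: derived state '+' in D, E, P, and V only — synapomorphy for {D, E, P, V}.
dorsal spines: derived state '-' in E and V only — synapomorphy for {E, V}.
ocelli absent (derived state '+') is unique to E (autapomorphy; uninformative for grouping).
tarsal claw bifid (derived state '+') is shared by all ingroup taxa — unites the whole ingroup.
Most parsimonious ingroup topology: ((((E,V),P),D),W).
W is sister to the clade containing all other ingroup taxa, so it is the earliest-diverging (most basal) ingroup lineage.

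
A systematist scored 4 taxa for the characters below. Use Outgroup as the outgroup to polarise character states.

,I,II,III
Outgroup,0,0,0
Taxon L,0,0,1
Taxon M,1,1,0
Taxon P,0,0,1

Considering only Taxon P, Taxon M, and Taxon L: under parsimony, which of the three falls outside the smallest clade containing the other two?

The outgroup has state '0' for every character, so '1' is the derived state throughout.
I: derived state '1' in Taxon M only — an autapomorphy, so it tells us nothing about relationships among taxa.
II: derived state '1' in Taxon M only — an autapomorphy, so it tells us nothing about relationships among taxa.
III (derived state '1') is shared by Taxon L and Taxon P — a synapomorphy uniting that clade.
Most parsimonious ingroup topology: ((Taxon L,Taxon P),Taxon M).
Taxon P and Taxon L share a more recent common ancestor with each other than either does with Taxon M, so Taxon M is the least closely related of the three.

Taxon M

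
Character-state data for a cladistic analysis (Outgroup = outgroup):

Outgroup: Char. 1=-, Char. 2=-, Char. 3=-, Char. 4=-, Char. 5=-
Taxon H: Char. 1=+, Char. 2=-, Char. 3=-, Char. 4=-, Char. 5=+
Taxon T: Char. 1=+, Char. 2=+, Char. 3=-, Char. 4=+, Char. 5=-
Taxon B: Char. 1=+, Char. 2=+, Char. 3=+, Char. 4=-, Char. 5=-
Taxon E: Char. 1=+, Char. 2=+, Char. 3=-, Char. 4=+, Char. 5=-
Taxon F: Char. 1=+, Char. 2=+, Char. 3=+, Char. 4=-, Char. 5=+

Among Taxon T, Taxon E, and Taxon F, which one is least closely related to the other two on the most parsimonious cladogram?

Taxon F

The outgroup has state '-' for every character, so '+' is the derived state throughout.
Char. 1 (derived state '+') is shared by all ingroup taxa — unites the whole ingroup.
Char. 2 (derived state '+') is shared by Taxon B, Taxon E, Taxon F, and Taxon T — a synapomorphy uniting that clade.
Char. 3: derived state '+' in Taxon B and Taxon F only — synapomorphy for {Taxon B, Taxon F}.
Only Taxon E and Taxon T show the derived state '+' for Char. 4, supporting them as a clade.
Char. 5 (state '+') occurs in Taxon F and Taxon H but conflicts with the nesting implied by the other characters — most parsimoniously interpreted as homoplasy.
Most parsimonious ingroup topology: (Taxon H,((Taxon T,Taxon E),(Taxon B,Taxon F))).
Taxon E and Taxon T share a more recent common ancestor with each other than either does with Taxon F, so Taxon F is the least closely related of the three.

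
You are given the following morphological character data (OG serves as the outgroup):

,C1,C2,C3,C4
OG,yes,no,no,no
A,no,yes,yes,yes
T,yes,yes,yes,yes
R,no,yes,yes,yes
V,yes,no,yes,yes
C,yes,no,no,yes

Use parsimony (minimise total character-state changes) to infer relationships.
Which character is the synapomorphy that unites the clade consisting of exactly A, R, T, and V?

C3

Character polarity is set by the outgroup: the derived state is whichever differs from the outgroup's state, so for C1 the derived state is 'no', and for the remaining characters it is 'yes'.
C1: derived state 'no' in A and R only — synapomorphy for {A, R}.
Only A, R, and T show the derived state 'yes' for C2, supporting them as a clade.
C3: derived state 'yes' in A, R, T, and V only — synapomorphy for {A, R, T, V}.
C4 (derived state 'yes') is shared by all ingroup taxa — unites the whole ingroup.
Most parsimonious ingroup topology: ((((A,R),T),V),C).
The clade {A, R, T, V} is supported by C3: its derived state 'yes' occurs in exactly those taxa and in no other taxon (including the outgroup).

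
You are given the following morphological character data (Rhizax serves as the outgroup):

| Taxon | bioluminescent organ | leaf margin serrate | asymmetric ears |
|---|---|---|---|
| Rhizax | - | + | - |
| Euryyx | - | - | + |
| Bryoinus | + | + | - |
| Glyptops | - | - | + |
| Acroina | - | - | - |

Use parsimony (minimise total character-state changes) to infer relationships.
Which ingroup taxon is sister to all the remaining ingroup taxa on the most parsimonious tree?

Character polarity is set by the outgroup: the derived state is whichever differs from the outgroup's state, so for leaf margin serrate the derived state is '-', and for the remaining characters it is '+'.
bioluminescent organ (derived state '+') is unique to Bryoinus (autapomorphy; uninformative for grouping).
leaf margin serrate (derived state '-') is shared by Acroina, Euryyx, and Glyptops — a synapomorphy uniting that clade.
asymmetric ears: derived state '+' in Euryyx and Glyptops only — synapomorphy for {Euryyx, Glyptops}.
Most parsimonious ingroup topology: (((Euryyx,Glyptops),Acroina),Bryoinus).
Bryoinus is sister to the clade containing all other ingroup taxa, so it is the earliest-diverging (most basal) ingroup lineage.

Bryoinus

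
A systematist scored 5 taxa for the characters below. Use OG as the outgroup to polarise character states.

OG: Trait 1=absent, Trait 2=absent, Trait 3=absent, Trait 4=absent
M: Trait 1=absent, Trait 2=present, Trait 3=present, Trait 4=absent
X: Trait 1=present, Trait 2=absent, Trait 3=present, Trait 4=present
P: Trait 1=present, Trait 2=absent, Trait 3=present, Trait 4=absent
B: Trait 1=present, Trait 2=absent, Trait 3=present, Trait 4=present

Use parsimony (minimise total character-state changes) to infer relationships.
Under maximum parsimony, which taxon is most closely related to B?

The outgroup has state 'absent' for every character, so 'present' is the derived state throughout.
Only B, P, and X show the derived state 'present' for Trait 1, supporting them as a clade.
Trait 2 (derived state 'present') is unique to M (autapomorphy; uninformative for grouping).
Trait 3 (derived state 'present') is shared by all ingroup taxa — unites the whole ingroup.
Trait 4 (derived state 'present') is shared by B and X — a synapomorphy uniting that clade.
Most parsimonious ingroup topology: (M,((X,B),P)).
B and X form a cherry on this tree, so they are sister taxa.

X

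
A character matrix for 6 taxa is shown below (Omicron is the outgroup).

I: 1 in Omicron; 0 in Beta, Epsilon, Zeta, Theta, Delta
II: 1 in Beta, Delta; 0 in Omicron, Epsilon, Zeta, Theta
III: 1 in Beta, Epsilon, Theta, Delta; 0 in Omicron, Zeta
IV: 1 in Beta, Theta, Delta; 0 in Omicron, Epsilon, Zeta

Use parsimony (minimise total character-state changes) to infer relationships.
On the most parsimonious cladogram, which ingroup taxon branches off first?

Character polarity is set by the outgroup: the derived state is whichever differs from the outgroup's state, so for I the derived state is '0', and for the remaining characters it is '1'.
All ingroup taxa share the derived state '0' for I; it defines the ingroup but does not resolve relationships within it.
Only Beta and Delta show the derived state '1' for II, supporting them as a clade.
III (derived state '1') is shared by Beta, Delta, Epsilon, and Theta — a synapomorphy uniting that clade.
IV (derived state '1') is shared by Beta, Delta, and Theta — a synapomorphy uniting that clade.
Most parsimonious ingroup topology: ((((Beta,Delta),Theta),Epsilon),Zeta).
Zeta is sister to the clade containing all other ingroup taxa, so it is the earliest-diverging (most basal) ingroup lineage.

Zeta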